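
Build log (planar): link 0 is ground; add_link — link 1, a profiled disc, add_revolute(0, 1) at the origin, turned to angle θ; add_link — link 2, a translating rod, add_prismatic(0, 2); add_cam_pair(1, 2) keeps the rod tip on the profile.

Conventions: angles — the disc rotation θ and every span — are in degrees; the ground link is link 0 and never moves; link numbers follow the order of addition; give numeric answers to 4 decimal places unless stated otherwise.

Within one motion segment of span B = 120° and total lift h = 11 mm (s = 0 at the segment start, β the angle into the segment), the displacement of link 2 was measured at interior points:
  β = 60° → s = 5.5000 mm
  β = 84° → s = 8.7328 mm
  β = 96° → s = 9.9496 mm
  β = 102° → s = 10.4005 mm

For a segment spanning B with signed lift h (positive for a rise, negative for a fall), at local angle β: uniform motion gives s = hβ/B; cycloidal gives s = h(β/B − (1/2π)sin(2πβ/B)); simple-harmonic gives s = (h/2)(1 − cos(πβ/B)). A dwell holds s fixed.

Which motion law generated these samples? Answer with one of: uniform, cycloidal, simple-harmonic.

candidates at β/B = r: uniform s = h·r (linear in β); cycloidal s = h·(r − sin(2πr)/(2π)); simple-harmonic s = (h/2)(1 − cos(πr))
β=60°: printed 5.5000 | uniform 5.5000, cycloidal 5.5000, simple-harmonic 5.5000
β=84°: printed 8.7328 | uniform 7.7000, cycloidal 9.3650, simple-harmonic 8.7328
β=96°: printed 9.9496 | uniform 8.8000, cycloidal 10.4650, simple-harmonic 9.9496
β=102°: printed 10.4005 | uniform 9.3500, cycloidal 10.7663, simple-harmonic 10.4005
only one law matches every sample → simple-harmonic

simple-harmonic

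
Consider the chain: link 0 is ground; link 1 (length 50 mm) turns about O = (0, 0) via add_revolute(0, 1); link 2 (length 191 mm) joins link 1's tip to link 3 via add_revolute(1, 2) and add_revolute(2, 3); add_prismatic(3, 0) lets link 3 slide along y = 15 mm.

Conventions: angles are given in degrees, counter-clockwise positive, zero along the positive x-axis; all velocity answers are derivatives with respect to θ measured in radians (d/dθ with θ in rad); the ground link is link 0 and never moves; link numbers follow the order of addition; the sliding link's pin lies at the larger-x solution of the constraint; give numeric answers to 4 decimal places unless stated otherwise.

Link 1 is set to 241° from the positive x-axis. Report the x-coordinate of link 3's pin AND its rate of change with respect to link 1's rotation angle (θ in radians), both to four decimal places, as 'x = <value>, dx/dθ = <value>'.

geometry: r = 50 mm, L = 191 mm, e = 15 mm
crank pin P = (r cos θ, r sin θ) = (-24.240481, -43.730985)
h = r sin θ − e = -43.730985 − 15 = -58.730985
x = r cos θ + √(L² − h²) = -24.240481 + 181.746173 = 157.505692
dx/dθ = −r sin θ − h·r cos θ/√(L² − h²) (θ in radians; h = -58.730985) = 35.897713

x = 157.5057, dx/dθ = 35.8977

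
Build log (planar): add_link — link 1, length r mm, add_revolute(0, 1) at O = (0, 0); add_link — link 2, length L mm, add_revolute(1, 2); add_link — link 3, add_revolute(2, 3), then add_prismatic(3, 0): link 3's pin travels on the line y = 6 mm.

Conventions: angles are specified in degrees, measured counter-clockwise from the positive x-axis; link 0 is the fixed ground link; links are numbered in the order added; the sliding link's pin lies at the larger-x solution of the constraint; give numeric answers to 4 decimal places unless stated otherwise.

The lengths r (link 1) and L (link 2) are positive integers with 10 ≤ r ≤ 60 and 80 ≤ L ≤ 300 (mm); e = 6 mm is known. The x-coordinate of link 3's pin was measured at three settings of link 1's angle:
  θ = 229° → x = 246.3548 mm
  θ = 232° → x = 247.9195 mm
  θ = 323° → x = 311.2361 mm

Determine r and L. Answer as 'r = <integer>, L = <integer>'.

constraint per measurement: (x − r cos θ)² + (r sin θ − e)² = L²
subtracting the θ₁ and θ₂ equations cancels the r² and L² terms:
r = (x₁² − x₂²) / (2[(x₁cos θ₁ + e sin θ₁) − (x₂cos θ₂ + e sin θ₂)]) = 43.9977 → r = 44
L² = (x₁ − r cos θ₁)² + (r sin θ₁ − e)² = 77284.0237 → L = 278.0000 → L = 278
check at θ₃=323°: x = 311.2361 (printed 311.2361) ✓

r = 44, L = 278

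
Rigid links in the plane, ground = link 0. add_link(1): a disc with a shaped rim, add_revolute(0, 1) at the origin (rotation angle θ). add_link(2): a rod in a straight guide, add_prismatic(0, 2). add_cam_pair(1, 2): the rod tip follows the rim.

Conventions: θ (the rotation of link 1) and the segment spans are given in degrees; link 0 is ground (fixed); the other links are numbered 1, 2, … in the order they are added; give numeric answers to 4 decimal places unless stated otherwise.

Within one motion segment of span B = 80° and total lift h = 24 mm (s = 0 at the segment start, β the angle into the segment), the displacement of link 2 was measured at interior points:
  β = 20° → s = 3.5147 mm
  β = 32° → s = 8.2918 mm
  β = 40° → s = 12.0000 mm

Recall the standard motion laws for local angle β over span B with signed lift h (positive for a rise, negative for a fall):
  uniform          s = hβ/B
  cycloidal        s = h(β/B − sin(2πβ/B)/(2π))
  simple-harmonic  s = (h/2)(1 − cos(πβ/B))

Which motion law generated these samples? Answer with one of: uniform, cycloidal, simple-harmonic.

candidates at β/B = r: uniform s = h·r (linear in β); cycloidal s = h·(r − sin(2πr)/(2π)); simple-harmonic s = (h/2)(1 − cos(πr))
β=20°: printed 3.5147 | uniform 6.0000, cycloidal 2.1803, simple-harmonic 3.5147
β=32°: printed 8.2918 | uniform 9.6000, cycloidal 7.3548, simple-harmonic 8.2918
β=40°: printed 12.0000 | uniform 12.0000, cycloidal 12.0000, simple-harmonic 12.0000
only one law matches every sample → simple-harmonic

simple-harmonic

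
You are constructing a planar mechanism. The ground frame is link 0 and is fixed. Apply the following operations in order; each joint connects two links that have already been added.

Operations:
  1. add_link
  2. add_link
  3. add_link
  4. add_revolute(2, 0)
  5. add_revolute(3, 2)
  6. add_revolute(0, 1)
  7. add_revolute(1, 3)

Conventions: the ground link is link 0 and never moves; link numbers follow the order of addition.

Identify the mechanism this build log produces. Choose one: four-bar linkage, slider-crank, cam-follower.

links: 4 (incl. ground); joints: 4 revolute, 0 prismatic, 0 higher (cam) pair, forming one closed loop
4 links in a single 4R loop → four-bar linkage

four-bar linkage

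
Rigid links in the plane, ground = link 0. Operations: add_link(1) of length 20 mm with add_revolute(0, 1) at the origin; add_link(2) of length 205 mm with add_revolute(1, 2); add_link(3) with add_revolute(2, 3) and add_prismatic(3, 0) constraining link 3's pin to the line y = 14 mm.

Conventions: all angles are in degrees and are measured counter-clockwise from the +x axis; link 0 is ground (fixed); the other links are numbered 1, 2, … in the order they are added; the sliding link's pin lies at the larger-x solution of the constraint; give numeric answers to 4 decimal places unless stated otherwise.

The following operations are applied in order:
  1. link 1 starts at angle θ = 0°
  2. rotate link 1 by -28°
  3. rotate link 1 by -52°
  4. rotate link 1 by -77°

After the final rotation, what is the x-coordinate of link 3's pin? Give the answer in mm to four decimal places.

geometry: r = 20 mm, L = 205 mm, e = 14 mm; θ starts at 0°
rotate link 1 by -28°: θ ← 0° -28° = -28°
rotate link 1 by -52°: θ ← -28° -52° = -80°
rotate link 1 by -77°: θ ← -80° -77° = -157°
crank pin P = (r cos θ, r sin θ) = (-18.410097, -7.814623)
h = r sin θ − e = -7.814623 − 14 = -21.814623
x = r cos θ + √(L² − h²) = -18.410097 + 203.836018 = 185.425921

185.4259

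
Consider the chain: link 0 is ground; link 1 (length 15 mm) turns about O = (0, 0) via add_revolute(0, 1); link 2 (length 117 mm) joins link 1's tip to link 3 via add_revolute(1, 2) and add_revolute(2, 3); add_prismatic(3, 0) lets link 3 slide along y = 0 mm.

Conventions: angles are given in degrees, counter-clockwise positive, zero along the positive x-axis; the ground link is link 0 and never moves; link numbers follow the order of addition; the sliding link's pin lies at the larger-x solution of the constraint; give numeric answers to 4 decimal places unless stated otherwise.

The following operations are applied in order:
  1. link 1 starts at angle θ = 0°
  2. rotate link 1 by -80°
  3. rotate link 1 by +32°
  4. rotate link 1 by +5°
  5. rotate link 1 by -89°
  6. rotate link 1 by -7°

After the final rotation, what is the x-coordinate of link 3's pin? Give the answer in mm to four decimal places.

geometry: r = 15 mm, L = 117 mm, e = 0 mm; θ starts at 0°
rotate link 1 by -80°: θ ← 0° -80° = -80°
rotate link 1 by +32°: θ ← -80° +32° = -48°
rotate link 1 by +5°: θ ← -48° +5° = -43°
rotate link 1 by -89°: θ ← -43° -89° = -132°
rotate link 1 by -7°: θ ← -132° -7° = -139°
crank pin P = (r cos θ, r sin θ) = (-11.320644, -9.840885)
h = r sin θ − e = -9.840885 − 0 = -9.840885
x = r cos θ + √(L² − h²) = -11.320644 + 116.585406 = 105.264763

105.2648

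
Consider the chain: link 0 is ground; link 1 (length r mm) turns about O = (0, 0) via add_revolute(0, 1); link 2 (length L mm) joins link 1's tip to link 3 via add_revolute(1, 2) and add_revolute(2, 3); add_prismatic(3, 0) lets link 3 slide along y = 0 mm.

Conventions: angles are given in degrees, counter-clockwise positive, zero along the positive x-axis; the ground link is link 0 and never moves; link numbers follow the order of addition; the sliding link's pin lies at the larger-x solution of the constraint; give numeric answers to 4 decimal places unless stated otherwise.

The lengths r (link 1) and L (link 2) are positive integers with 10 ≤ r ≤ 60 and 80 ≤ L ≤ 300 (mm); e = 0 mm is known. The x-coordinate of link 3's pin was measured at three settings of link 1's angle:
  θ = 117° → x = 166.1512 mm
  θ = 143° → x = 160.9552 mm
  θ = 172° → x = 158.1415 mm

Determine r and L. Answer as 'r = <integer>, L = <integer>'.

constraint per measurement: (x − r cos θ)² + (r sin θ − e)² = L²
subtracting the θ₁ and θ₂ equations cancels the r² and L² terms:
r = (x₁² − x₂²) / (2[(x₁cos θ₁ + e sin θ₁) − (x₂cos θ₂ + e sin θ₂)]) = 16.0001 → r = 16
L² = (x₁ − r cos θ₁)² + (r sin θ₁ − e)² = 30276.0154 → L = 174.0000 → L = 174
check at θ₃=172°: x = 158.1415 (printed 158.1415) ✓

r = 16, L = 174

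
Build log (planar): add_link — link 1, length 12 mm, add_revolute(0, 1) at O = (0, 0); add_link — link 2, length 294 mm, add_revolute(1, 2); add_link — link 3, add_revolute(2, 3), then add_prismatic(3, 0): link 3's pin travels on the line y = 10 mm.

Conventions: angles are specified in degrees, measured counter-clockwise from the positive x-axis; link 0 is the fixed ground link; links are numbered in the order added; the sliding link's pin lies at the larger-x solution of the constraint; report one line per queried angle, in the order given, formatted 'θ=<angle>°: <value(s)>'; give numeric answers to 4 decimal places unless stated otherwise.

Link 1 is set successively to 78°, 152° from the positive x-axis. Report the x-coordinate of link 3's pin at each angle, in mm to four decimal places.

geometry: r = 12 mm, L = 294 mm, e = 10 mm
θ=78°: crank pin P = (r cos θ, r sin θ) = (2.494940, 11.737771)
θ=78°: h = r sin θ − e = 11.737771 − 10 = 1.737771
θ=78°: x = r cos θ + √(L² − h²) = 2.494940 + 293.994864 = 296.489804
θ=152°: crank pin P = (r cos θ, r sin θ) = (-10.595371, 5.633659)
θ=152°: h = r sin θ − e = 5.633659 − 10 = -4.366341
θ=152°: x = r cos θ + √(L² − h²) = -10.595371 + 293.967575 = 283.372204

θ=78°: 296.4898
θ=152°: 283.3722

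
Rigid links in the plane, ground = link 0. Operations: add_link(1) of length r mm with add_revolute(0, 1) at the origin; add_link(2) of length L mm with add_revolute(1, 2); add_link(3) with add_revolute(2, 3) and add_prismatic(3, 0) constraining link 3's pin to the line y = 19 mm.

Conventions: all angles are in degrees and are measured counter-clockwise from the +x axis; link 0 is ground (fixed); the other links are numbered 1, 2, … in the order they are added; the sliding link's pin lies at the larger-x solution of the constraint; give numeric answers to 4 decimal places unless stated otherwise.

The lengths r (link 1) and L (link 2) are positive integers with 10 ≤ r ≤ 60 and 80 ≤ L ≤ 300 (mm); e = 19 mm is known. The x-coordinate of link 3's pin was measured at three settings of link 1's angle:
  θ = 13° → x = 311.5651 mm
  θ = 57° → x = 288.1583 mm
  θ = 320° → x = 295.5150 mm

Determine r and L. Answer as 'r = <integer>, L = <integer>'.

constraint per measurement: (x − r cos θ)² + (r sin θ − e)² = L²
subtracting the θ₁ and θ₂ equations cancels the r² and L² terms:
r = (x₁² − x₂²) / (2[(x₁cos θ₁ + e sin θ₁) − (x₂cos θ₂ + e sin θ₂)]) = 52.0001 → r = 52
L² = (x₁ − r cos θ₁)² + (r sin θ₁ − e)² = 68121.0188 → L = 261.0000 → L = 261
check at θ₃=320°: x = 295.5150 (printed 295.5150) ✓

r = 52, L = 261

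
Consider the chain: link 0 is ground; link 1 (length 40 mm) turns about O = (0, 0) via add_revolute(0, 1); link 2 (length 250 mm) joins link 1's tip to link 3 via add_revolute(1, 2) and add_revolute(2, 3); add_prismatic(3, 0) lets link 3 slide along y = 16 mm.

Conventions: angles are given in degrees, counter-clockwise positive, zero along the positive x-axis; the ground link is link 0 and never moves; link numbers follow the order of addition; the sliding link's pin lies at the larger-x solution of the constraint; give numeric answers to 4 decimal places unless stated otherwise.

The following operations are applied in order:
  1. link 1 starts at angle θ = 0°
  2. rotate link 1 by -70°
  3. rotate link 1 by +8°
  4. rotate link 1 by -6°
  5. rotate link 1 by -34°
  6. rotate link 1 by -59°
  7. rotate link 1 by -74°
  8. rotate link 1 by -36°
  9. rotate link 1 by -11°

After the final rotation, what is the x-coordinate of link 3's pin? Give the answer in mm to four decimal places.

geometry: r = 40 mm, L = 250 mm, e = 16 mm; θ starts at 0°
rotate link 1 by -70°: θ ← 0° -70° = -70°
rotate link 1 by +8°: θ ← -70° +8° = -62°
rotate link 1 by -6°: θ ← -62° -6° = -68°
rotate link 1 by -34°: θ ← -68° -34° = -102°
rotate link 1 by -59°: θ ← -102° -59° = -161°
rotate link 1 by -74°: θ ← -161° -74° = -235°
rotate link 1 by -36°: θ ← -235° -36° = -271°
rotate link 1 by -11°: θ ← -271° -11° = -282°
crank pin P = (r cos θ, r sin θ) = (8.316468, 39.125904)
h = r sin θ − e = 39.125904 − 16 = 23.125904
x = r cos θ + √(L² − h²) = 8.316468 + 248.928087 = 257.244555

257.2446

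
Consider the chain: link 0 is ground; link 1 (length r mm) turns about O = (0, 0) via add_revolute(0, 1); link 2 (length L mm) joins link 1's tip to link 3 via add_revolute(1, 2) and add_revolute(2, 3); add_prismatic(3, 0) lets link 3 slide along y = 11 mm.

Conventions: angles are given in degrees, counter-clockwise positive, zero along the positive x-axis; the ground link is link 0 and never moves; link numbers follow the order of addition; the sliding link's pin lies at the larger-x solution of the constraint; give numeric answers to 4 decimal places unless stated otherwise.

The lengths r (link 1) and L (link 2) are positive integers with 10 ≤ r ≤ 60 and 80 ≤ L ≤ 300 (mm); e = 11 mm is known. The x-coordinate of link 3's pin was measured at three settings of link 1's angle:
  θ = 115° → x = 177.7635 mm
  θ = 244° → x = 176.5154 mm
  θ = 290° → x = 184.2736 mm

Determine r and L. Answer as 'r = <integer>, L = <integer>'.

constraint per measurement: (x − r cos θ)² + (r sin θ − e)² = L²
subtracting the θ₁ and θ₂ equations cancels the r² and L² terms:
r = (x₁² − x₂²) / (2[(x₁cos θ₁ + e sin θ₁) − (x₂cos θ₂ + e sin θ₂)]) = 9.9998 → r = 10
L² = (x₁ − r cos θ₁)² + (r sin θ₁ − e)² = 33123.9962 → L = 182.0000 → L = 182
check at θ₃=290°: x = 184.2736 (printed 184.2736) ✓

r = 10, L = 182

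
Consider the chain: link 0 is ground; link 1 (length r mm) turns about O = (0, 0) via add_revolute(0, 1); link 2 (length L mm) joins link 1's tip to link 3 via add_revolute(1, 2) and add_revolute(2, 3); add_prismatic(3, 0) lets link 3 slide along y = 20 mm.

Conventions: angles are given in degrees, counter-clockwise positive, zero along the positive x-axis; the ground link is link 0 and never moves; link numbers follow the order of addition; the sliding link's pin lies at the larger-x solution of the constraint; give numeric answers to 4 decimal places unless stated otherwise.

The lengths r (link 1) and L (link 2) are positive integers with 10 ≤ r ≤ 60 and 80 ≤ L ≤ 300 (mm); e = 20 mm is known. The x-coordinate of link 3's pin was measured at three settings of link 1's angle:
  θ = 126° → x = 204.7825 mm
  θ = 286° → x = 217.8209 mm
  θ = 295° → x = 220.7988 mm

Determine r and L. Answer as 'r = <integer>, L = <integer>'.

constraint per measurement: (x − r cos θ)² + (r sin θ − e)² = L²
subtracting the θ₁ and θ₂ equations cancels the r² and L² terms:
r = (x₁² − x₂²) / (2[(x₁cos θ₁ + e sin θ₁) − (x₂cos θ₂ + e sin θ₂)]) = 19.0000 → r = 19
L² = (x₁ − r cos θ₁)² + (r sin θ₁ − e)² = 46656.0085 → L = 216.0000 → L = 216
check at θ₃=295°: x = 220.7988 (printed 220.7988) ✓

r = 19, L = 216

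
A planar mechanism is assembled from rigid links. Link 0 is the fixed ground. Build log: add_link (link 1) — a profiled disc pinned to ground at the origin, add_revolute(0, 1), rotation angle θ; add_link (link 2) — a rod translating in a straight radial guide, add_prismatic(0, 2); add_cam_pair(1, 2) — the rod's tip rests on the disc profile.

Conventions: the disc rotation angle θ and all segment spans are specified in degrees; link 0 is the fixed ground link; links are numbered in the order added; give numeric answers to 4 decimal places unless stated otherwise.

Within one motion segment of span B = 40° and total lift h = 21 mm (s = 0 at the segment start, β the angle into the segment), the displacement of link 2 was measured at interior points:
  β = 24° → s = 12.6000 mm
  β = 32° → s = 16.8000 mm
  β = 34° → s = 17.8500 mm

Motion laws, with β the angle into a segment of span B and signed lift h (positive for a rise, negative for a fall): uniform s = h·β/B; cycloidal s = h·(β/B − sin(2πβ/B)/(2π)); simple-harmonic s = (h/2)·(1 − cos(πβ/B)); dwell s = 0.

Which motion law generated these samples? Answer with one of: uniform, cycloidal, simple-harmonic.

candidates at β/B = r: uniform s = h·r (linear in β); cycloidal s = h·(r − sin(2πr)/(2π)); simple-harmonic s = (h/2)(1 − cos(πr))
β=24°: printed 12.6000 | uniform 12.6000, cycloidal 14.5645, simple-harmonic 13.7447
β=32°: printed 16.8000 | uniform 16.8000, cycloidal 19.9787, simple-harmonic 18.9947
β=34°: printed 17.8500 | uniform 17.8500, cycloidal 20.5539, simple-harmonic 19.8556
only one law matches every sample → uniform

uniform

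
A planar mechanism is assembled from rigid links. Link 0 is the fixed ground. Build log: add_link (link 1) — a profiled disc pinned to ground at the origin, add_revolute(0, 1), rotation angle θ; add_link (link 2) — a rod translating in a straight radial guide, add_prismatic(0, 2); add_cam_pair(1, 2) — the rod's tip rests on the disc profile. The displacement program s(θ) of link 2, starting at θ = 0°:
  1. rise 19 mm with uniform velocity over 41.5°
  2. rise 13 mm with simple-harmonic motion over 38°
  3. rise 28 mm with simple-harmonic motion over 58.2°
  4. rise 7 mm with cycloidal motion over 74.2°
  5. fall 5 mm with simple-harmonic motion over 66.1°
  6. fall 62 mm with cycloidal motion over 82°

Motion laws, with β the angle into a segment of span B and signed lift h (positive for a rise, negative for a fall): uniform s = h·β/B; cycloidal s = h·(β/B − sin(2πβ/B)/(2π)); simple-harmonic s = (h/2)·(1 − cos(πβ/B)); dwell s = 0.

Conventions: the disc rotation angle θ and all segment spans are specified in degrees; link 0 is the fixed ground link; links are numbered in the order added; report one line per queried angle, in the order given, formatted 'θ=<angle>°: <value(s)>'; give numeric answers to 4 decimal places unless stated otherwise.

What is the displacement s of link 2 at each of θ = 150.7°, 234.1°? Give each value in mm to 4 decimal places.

seg 1 [0°–41.5°] uniform, h=19: full span → s += 19 → s = 19.0000
seg 2 [41.5°–79.5°] simple-harmonic, h=13: full span → s += 13 → s = 32.0000
seg 3 [79.5°–137.7°] simple-harmonic, h=28: full span → s += 28 → s = 60.0000
seg 4 [137.7°–211.9°] cycloidal, h=7: θ=150.7° here. β=13, B=74.2. 7·(0.1752 − sin(2π·0.1752)/(2π)) = 0.2331 → s = 60.2331
seg 4 [137.7°–211.9°] cycloidal, h=7: full span → s += 7 → s = 67.0000
seg 5 [211.9°–278°] simple-harmonic, h=-5: θ=234.1° here. β=22.2, B=66.1. -5/2·(1 − cos(π·0.3359)) = -1.2672 → s = 65.7328

θ=150.7°: 60.2331
θ=234.1°: 65.7328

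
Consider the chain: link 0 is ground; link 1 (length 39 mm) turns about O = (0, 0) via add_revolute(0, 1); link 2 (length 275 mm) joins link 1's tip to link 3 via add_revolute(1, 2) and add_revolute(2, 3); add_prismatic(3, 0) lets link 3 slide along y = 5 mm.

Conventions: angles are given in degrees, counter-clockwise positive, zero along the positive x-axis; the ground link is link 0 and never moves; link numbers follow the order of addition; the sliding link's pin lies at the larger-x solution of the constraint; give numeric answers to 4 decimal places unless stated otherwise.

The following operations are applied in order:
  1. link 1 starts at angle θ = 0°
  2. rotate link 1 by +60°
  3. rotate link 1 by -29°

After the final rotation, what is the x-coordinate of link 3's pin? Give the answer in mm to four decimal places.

geometry: r = 39 mm, L = 275 mm, e = 5 mm; θ starts at 0°
rotate link 1 by +60°: θ ← 0° +60° = 60°
rotate link 1 by -29°: θ ← 60° -29° = 31°
crank pin P = (r cos θ, r sin θ) = (33.429525, 20.086485)
h = r sin θ − e = 20.086485 − 5 = 15.086485
x = r cos θ + √(L² − h²) = 33.429525 + 274.585866 = 308.015391

308.0154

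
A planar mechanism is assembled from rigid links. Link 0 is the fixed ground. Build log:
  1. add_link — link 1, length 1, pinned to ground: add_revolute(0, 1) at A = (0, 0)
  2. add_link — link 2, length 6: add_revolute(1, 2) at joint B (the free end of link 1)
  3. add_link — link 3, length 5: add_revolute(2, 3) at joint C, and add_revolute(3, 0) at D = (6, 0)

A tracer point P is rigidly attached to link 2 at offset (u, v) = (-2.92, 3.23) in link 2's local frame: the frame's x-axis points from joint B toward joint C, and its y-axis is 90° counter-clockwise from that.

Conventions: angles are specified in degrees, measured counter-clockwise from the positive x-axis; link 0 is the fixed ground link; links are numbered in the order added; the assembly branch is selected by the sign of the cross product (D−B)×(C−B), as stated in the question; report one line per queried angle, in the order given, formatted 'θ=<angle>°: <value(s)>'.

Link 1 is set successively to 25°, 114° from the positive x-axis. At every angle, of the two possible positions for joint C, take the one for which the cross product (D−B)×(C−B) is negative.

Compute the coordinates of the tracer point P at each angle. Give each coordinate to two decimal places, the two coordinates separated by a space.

A=(0,0), D=(6.00,0)
θ=25°: B = A + 1.00·(cos25°, sin25°) = (0.9063, 0.4226)
θ=25°: |BD| = 5.1112
θ=25°: circle(B,6.00) ∩ circle(D,5.00): a=3.6317, h=4.7761
θ=25°:   candidates: C₊=(4.9204,4.8821) cross=24.412; C₋=(4.1306,-4.6374) cross=-24.412
θ=25°:   branch - wants cross < 0 → take C=(4.1306,-4.6374) (cross=-24.412)
θ=25°: ex = (C−B)/|BC| = (0.5374,-0.8433); ey = (0.8433,0.5374)
θ=25°: P = B + -2.92·ex + 3.23·ey = (2.0611,4.6209)
θ=114°: B = A + 1.00·(cos114°, sin114°) = (-0.4067, 0.9135)
θ=114°: |BD| = 6.4715
θ=114°: circle(B,6.00) ∩ circle(D,5.00): a=4.0856, h=4.3940
θ=114°:   candidates: C₊=(4.2583,4.6868) cross=28.436; C₋=(3.0177,-4.0132) cross=-28.436
θ=114°:   branch - wants cross < 0 → take C=(3.0177,-4.0132) (cross=-28.436)
θ=114°: ex = (C−B)/|BC| = (0.5707,-0.8211); ey = (0.8211,0.5707)
θ=114°: P = B + -2.92·ex + 3.23·ey = (0.5789,5.1547)

θ=25°: 2.06 4.62
θ=114°: 0.58 5.15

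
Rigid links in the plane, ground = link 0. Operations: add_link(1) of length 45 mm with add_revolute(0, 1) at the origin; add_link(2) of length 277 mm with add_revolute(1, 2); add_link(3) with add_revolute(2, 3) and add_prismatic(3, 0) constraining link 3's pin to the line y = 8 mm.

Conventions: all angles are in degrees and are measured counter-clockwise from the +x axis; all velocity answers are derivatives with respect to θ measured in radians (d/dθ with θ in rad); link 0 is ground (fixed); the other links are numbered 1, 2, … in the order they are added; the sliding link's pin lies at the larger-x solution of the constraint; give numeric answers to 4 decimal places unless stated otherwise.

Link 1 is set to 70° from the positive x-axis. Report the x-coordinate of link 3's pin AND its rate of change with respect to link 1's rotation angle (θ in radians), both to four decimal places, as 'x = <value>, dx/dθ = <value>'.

geometry: r = 45 mm, L = 277 mm, e = 8 mm
crank pin P = (r cos θ, r sin θ) = (15.390906, 42.286168)
h = r sin θ − e = 42.286168 − 8 = 34.286168
x = r cos θ + √(L² − h²) = 15.390906 + 274.869894 = 290.260801
dx/dθ = −r sin θ − h·r cos θ/√(L² − h²) (θ in radians; h = 34.286168) = -44.205968

x = 290.2608, dx/dθ = -44.2060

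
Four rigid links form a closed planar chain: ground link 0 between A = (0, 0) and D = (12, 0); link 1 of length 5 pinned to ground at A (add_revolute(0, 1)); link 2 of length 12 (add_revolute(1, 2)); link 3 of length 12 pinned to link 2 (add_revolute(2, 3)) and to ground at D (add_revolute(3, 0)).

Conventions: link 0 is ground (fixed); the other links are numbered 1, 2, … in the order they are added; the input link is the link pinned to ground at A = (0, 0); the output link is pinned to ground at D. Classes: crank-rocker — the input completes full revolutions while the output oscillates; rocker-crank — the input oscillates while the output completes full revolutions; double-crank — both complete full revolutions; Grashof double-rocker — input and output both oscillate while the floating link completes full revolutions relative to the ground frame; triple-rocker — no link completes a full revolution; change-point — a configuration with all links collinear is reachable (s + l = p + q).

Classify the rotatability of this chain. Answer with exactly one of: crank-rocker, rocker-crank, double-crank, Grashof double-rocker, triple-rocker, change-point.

lengths: ground=12, input=5, coupler=12, output=12
sorted: s=5 (shortest), l=12 (longest), p+q=24
s + l = 17 vs p + q = 24
s + l < p + q (Grashof) with shortest = input link → crank-rocker

crank-rocker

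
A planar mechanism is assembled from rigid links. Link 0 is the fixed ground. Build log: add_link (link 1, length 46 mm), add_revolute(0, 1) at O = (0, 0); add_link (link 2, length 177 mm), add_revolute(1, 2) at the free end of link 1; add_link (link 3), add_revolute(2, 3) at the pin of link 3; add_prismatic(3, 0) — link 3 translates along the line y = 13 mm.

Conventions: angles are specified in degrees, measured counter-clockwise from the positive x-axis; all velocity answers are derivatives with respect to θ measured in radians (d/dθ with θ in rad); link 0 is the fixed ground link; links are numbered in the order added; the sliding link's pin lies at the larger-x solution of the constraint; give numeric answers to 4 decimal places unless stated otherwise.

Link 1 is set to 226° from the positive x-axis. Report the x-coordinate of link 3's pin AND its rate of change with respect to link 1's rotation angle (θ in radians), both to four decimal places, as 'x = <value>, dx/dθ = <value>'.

geometry: r = 46 mm, L = 177 mm, e = 13 mm
crank pin P = (r cos θ, r sin θ) = (-31.954285, -33.089631)
h = r sin θ − e = -33.089631 − 13 = -46.089631
x = r cos θ + √(L² − h²) = -31.954285 + 170.893961 = 138.939676
dx/dθ = −r sin θ − h·r cos θ/√(L² − h²) (θ in radians; h = -46.089631) = 24.471648

x = 138.9397, dx/dθ = 24.4716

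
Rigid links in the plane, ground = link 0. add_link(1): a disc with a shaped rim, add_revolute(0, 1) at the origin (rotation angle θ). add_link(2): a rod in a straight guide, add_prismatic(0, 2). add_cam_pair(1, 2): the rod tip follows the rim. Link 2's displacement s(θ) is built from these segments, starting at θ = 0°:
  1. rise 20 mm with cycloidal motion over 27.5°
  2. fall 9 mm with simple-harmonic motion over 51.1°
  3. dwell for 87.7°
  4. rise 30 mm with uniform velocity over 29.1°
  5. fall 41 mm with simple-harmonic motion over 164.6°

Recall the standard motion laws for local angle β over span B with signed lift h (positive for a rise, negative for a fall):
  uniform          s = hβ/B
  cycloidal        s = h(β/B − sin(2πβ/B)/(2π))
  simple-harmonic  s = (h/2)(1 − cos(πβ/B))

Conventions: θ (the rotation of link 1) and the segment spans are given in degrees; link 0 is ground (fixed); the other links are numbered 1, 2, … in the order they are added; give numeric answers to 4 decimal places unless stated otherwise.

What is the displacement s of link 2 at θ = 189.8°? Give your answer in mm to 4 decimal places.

segment 1 (0° to 27.5°, cycloidal, h = 20) is passed completely: s = 0.0000 + (20) = 20.0000
segment 2 (27.5° to 78.6°, simple-harmonic, h = -9) is passed completely: s = 20.0000 + (-9) = 11.0000
segment 3 (78.6° to 166.3°, dwell): s unchanged at 11.0000
θ = 189.8° falls in segment 4 (166.3° to 195.4°, uniform, h = 30): β = 189.8 − 166.3 = 23.5°, B = 29.1°; Δs = 30·23.5/29.1 = 24.2268; s = 11.0000 + 24.2268 = 35.2268

35.2268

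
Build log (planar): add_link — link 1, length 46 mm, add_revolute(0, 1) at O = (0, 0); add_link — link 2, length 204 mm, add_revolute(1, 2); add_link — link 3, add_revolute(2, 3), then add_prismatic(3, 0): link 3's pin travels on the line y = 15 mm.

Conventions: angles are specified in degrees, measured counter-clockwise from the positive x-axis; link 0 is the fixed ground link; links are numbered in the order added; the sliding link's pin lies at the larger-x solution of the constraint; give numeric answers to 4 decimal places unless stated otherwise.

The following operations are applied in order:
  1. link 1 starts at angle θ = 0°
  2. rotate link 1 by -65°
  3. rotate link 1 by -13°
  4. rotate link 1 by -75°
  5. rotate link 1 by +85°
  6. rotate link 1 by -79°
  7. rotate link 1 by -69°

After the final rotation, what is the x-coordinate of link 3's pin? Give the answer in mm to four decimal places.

geometry: r = 46 mm, L = 204 mm, e = 15 mm; θ starts at 0°
rotate link 1 by -65°: θ ← 0° -65° = -65°
rotate link 1 by -13°: θ ← -65° -13° = -78°
rotate link 1 by -75°: θ ← -78° -75° = -153°
rotate link 1 by +85°: θ ← -153° +85° = -68°
rotate link 1 by -79°: θ ← -68° -79° = -147°
rotate link 1 by -69°: θ ← -147° -69° = -216°
crank pin P = (r cos θ, r sin θ) = (-37.214782, 27.038122)
h = r sin θ − e = 27.038122 − 15 = 12.038122
x = r cos θ + √(L² − h²) = -37.214782 + 203.644503 = 166.429721

166.4297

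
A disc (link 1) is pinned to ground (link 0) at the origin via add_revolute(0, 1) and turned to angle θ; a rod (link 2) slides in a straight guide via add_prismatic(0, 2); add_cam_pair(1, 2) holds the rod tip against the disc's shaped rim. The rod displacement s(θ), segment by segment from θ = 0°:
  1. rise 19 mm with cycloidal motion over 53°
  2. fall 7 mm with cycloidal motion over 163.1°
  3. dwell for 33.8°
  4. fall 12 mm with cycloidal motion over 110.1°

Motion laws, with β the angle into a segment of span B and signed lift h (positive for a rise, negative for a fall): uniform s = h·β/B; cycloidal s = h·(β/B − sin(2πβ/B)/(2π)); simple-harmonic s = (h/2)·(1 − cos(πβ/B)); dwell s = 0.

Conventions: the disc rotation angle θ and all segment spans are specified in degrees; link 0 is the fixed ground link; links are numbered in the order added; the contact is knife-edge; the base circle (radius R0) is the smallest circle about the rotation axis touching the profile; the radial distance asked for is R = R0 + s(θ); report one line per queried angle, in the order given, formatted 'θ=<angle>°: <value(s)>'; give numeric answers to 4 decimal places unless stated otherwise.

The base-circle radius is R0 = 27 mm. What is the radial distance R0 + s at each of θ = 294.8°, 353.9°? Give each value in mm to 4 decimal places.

segment 1 (0° to 53°, cycloidal, h = 19) is passed completely: s = 0.0000 + (19) = 19.0000
segment 2 (53° to 216.1°, cycloidal, h = -7) is passed completely: s = 19.0000 + (-7) = 12.0000
segment 3 (216.1° to 249.9°, dwell): s unchanged at 12.0000
θ = 294.8° falls in segment 4 (249.9° to 360°, cycloidal, h = -12): β = 294.8 − 249.9 = 44.9°, B = 110.1°; Δs = -12·(0.4078 − sin(2π·0.4078)/(2π)) = -3.8483; s = 12.0000 − 3.8483 = 8.1517
θ = 353.9° falls in segment 4 (249.9° to 360°, cycloidal, h = -12): β = 353.9 − 249.9 = 104°, B = 110.1°; Δs = -12·(0.9446 − sin(2π·0.9446)/(2π)) = -11.9867; s = 12.0000 − 11.9867 = 0.0133
θ=294.8°: R = R0 + s = 27 + 8.1517 = 35.1517
θ=353.9°: R = R0 + s = 27 + 0.0133 = 27.0133

θ=294.8°: 35.1517
θ=353.9°: 27.0133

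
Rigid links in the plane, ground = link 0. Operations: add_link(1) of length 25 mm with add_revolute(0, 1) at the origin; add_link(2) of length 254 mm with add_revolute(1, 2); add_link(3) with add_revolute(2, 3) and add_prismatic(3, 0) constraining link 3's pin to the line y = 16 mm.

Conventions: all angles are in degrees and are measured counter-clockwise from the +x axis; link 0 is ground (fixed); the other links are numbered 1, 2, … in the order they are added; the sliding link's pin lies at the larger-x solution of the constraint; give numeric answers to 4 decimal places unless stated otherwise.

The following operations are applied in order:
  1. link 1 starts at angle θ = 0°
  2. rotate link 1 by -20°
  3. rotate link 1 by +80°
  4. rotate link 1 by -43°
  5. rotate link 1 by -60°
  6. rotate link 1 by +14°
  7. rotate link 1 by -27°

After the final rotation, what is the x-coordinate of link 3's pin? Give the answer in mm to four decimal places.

geometry: r = 25 mm, L = 254 mm, e = 16 mm; θ starts at 0°
rotate link 1 by -20°: θ ← 0° -20° = -20°
rotate link 1 by +80°: θ ← -20° +80° = 60°
rotate link 1 by -43°: θ ← 60° -43° = 17°
rotate link 1 by -60°: θ ← 17° -60° = -43°
rotate link 1 by +14°: θ ← -43° +14° = -29°
rotate link 1 by -27°: θ ← -29° -27° = -56°
crank pin P = (r cos θ, r sin θ) = (13.979823, -20.725939)
h = r sin θ − e = -20.725939 − 16 = -36.725939
x = r cos θ + √(L² − h²) = 13.979823 + 251.330868 = 265.310691

265.3107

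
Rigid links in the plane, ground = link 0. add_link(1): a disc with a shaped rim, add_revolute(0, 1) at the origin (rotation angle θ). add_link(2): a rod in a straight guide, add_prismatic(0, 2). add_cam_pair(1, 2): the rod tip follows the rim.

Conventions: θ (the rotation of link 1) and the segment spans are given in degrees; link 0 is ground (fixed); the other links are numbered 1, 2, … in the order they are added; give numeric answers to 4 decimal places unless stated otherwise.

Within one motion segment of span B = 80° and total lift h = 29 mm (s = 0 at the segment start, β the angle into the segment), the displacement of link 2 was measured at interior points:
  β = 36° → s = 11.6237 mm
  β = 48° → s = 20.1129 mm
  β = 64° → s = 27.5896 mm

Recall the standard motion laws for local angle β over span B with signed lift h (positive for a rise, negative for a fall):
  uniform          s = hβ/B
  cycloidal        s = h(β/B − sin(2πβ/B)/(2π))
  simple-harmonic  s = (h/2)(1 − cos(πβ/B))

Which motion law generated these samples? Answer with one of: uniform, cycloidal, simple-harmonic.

candidates at β/B = r: uniform s = h·r (linear in β); cycloidal s = h·(r − sin(2πr)/(2π)); simple-harmonic s = (h/2)(1 − cos(πr))
β=36°: printed 11.6237 | uniform 13.0500, cycloidal 11.6237, simple-harmonic 12.2317
β=48°: printed 20.1129 | uniform 17.4000, cycloidal 20.1129, simple-harmonic 18.9807
β=64°: printed 27.5896 | uniform 23.2000, cycloidal 27.5896, simple-harmonic 26.2307
only one law matches every sample → cycloidal

cycloidal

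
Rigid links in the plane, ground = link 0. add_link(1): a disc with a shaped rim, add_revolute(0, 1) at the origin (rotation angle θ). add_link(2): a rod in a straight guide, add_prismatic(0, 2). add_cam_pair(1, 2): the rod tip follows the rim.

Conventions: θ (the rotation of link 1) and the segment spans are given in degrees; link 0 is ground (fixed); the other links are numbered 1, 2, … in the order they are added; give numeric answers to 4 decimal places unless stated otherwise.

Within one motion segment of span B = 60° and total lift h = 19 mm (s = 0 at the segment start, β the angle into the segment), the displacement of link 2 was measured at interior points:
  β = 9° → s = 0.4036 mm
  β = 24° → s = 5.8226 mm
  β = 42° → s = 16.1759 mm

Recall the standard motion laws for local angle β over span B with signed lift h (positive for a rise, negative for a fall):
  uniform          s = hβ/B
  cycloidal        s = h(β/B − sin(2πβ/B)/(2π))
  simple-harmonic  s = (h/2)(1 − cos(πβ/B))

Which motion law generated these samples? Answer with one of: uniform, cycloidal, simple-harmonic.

candidates at β/B = r: uniform s = h·r (linear in β); cycloidal s = h·(r − sin(2πr)/(2π)); simple-harmonic s = (h/2)(1 − cos(πr))
β=9°: printed 0.4036 | uniform 2.8500, cycloidal 0.4036, simple-harmonic 1.0354
β=24°: printed 5.8226 | uniform 7.6000, cycloidal 5.8226, simple-harmonic 6.5643
β=42°: printed 16.1759 | uniform 13.3000, cycloidal 16.1759, simple-harmonic 15.0840
only one law matches every sample → cycloidal

cycloidal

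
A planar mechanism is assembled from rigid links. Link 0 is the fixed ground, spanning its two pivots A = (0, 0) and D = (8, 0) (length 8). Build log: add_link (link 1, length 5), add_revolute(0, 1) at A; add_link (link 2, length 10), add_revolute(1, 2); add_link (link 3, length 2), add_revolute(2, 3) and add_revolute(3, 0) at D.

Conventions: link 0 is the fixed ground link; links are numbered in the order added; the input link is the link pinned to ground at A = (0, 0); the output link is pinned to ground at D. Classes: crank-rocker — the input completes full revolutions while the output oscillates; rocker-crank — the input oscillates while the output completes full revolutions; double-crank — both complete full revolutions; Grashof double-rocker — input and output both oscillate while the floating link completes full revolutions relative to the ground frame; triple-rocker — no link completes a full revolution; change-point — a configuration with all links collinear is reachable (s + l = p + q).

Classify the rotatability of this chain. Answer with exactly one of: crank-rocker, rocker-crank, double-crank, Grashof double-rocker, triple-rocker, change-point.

lengths: ground=8, input=5, coupler=10, output=2
sorted: s=2 (shortest), l=10 (longest), p+q=13
s + l = 12 vs p + q = 13
s + l < p + q (Grashof) with shortest = output link → rocker-crank

rocker-crank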